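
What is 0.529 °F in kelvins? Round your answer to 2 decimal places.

K = (°F + 459.67) × 5/9.
Applying the formula gives 255.67 K.

255.67 kelvins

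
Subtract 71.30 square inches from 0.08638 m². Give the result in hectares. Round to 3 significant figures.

4.04e-6 hectares

0.08638 m² = 8.63800e-6 ha and 71.30 in² = 4.59999e-6 ha.
8.63800e-6 − 4.59999e-6 ≈ 4.04e-6 ha.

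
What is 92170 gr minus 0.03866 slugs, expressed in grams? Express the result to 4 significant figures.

5408 g

92170 gr = 5972.52 g and 0.03866 slug = 564.200 g.
5972.52 − 564.200 ≈ 5408 g.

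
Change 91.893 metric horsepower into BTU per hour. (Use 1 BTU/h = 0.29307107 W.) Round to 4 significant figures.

1 PS = 2509.63 BTU per hour.
So 91.893 × 2509.63 ≈ 230600 BTU/h.

230600 BTU per hour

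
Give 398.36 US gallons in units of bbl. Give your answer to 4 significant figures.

1 US gal = 0.0238095 oil barrels.
Then 398.36 × 0.0238095 ≈ 9.485 bbl.

9.485 bbl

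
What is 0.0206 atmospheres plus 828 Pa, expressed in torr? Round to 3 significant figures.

21.9 torr

0.0206 atm = 15.6560 torr and 828 Pa = 6.21051 torr.
15.6560 + 6.21051 ≈ 21.9 torr.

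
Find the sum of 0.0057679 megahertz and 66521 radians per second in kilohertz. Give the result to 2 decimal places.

0.0057679 MHz = 5.767900 kHz and 66521 rad/s = 10.58715 kHz.
5.767900 + 10.58715 ≈ 16.36 kHz.

16.36 kHz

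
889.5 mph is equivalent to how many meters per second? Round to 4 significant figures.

397.6 m/s

1 mph = 0.447040 m/s.
Then 889.5 × 0.447040 ≈ 397.6 m/s.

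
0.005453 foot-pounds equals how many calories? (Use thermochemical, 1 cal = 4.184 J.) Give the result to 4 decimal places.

1 ft·lbf = 0.324048 cal.
Then 0.005453 × 0.324048 ≈ 0.0018 cal.

0.0018 calories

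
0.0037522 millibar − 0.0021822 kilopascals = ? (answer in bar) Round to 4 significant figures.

-1.807 × 10^-5 bar

0.0037522 mbar = 3.75220 × 10^-6 bar and 0.0021822 kPa = 2.18220 × 10^-5 bar.
3.75220 × 10^-6 − 2.18220 × 10^-5 ≈ -1.807 × 10^-5 bar.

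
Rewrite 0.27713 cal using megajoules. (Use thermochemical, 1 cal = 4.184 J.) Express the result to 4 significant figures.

1.160e-6 megajoules

1 cal = 4.18400e-6 megajoules.
Thus 0.27713 × 4.18400e-6 ≈ 1.160e-6 MJ.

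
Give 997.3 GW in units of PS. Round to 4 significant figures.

1 gigawatt = 1.35962 × 10^6 metric horsepower.
Then 997.3 × 1.35962 × 10^6 ≈ 1.356 × 10^9 PS.

1.356 × 10^9 PS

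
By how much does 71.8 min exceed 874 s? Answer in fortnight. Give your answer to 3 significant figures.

71.8 min = 0.00356151 fortnight and 874 s = 0.000722553 fortnight.
0.00356151 − 0.000722553 ≈ 0.00284 fortnight.

0.00284 fortnights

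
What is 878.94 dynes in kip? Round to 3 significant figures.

1.98e-6 kip

1 dyn = 2.24809e-9 kips.
Thus 878.94 × 2.24809e-9 ≈ 1.98e-6 kip.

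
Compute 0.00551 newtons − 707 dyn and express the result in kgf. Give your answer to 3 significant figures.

-0.000159 kilograms-force

0.00551 N = 0.000561864 kgf and 707 dyn = 0.000720939 kgf.
0.000561864 − 0.000720939 ≈ -0.000159 kgf.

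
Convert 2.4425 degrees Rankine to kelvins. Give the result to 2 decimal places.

1.36 K

°R = K × 9/5.
Applying the formula gives 1.36 K.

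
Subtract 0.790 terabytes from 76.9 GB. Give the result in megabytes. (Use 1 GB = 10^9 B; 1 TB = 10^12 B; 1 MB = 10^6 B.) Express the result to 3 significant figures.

76.9 GB = 76900.0 MB and 0.790 TB = 790000 MB.
76900.0 − 790000 ≈ -713000 MB.

-713000 MB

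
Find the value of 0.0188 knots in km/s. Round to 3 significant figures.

9.67 × 10^-6 km/s

1 knot = 0.000514444 kilometers per second.
Then 0.0188 × 0.000514444 ≈ 9.67 × 10^-6 km/s.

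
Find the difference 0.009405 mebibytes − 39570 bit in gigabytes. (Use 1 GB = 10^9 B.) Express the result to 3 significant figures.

4.92 × 10^-6 GB

0.009405 MiB = 9.86186 × 10^-6 GB and 39570 bit = 4.94625 × 10^-6 GB.
9.86186 × 10^-6 − 4.94625 × 10^-6 ≈ 4.92 × 10^-6 GB.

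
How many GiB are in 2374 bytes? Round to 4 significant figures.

1 byte = 9.31323e-10 GiB.
Then 2374 × 9.31323e-10 ≈ 2.211e-6 GiB.

2.211e-6 GiB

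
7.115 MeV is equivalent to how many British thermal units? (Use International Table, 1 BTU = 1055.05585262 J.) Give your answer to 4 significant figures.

1.080e-15 BTU

1 megaelectronvolt = 1.51857e-16 BTU.
Then 7.115 × 1.51857e-16 ≈ 1.080e-15 BTU.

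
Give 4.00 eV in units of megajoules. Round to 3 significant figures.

6.41 × 10^-25 MJ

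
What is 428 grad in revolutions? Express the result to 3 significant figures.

1 gradian = 0.00250000 revolutions.
Thus 428 × 0.00250000 ≈ 1.07 rev.

1.07 rev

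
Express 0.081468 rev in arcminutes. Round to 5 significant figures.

1 revolution = 21600.0 arcmin.
So 0.081468 × 21600.0 ≈ 1759.7 arcmin.

1759.7 arcminutes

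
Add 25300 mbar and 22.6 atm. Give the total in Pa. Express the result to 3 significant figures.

25300 mbar = 2530000 Pa and 22.6 atm = 2289945 Pa.
2530000 + 2289945 ≈ 4.82e+6 Pa.

4.82e+6 Pa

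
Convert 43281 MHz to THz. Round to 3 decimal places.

1 MHz = 1.00000e-6 terahertz.
43281 × 1.00000e-6 ≈ 0.043 THz.

0.043 terahertz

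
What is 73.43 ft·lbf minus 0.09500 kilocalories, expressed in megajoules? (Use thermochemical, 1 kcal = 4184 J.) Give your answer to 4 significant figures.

73.43 ft·lbf = 9.95577 × 10^-5 MJ and 0.09500 kcal = 0.000397480 MJ.
9.95577 × 10^-5 − 0.000397480 ≈ -0.0002979 MJ.

-0.0002979 megajoules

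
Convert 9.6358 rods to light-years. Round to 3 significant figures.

1 rod = 5.31587 × 10^-16 ly.
Thus 9.6358 × 5.31587 × 10^-16 ≈ 5.12 × 10^-15 ly.

5.12 × 10^-15 ly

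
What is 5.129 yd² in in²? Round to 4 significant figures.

6647 in²

1 yd² = 1296.00 in².
So 5.129 × 1296.00 ≈ 6647 in².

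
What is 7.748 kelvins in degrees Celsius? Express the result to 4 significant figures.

-265.4 degrees Celsius

K = °C + 273.15.
Applying the formula gives -265.4 °C.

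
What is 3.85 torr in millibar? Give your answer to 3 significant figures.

5.13 mbar

1 torr = 1.33322 mbar.
Then 3.85 × 1.33322 ≈ 5.13 mbar.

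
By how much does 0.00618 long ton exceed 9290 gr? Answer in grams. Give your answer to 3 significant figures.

0.00618 long ton = 6279.17 g and 9290 gr = 601.982 g.
6279.17 − 601.982 ≈ 5680 g.

5680 grams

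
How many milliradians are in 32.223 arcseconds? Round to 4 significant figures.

0.1562 mrad

1 arcsec = 0.00484814 mrad.
So 32.223 × 0.00484814 ≈ 0.1562 mrad.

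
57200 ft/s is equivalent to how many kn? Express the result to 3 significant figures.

33900 kn

1 foot per second = 0.592484 kn.
Thus 57200 × 0.592484 ≈ 33900 kn.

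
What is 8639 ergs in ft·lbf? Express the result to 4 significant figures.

0.0006372 foot-pounds

1 erg = 7.37562 × 10^-8 ft·lbf.
Then 8639 × 7.37562 × 10^-8 ≈ 0.0006372 ft·lbf.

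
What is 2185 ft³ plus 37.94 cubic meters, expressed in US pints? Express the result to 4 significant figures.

2185 ft³ = 130759 US pt and 37.94 m³ = 80181.5 US pt.
130759 + 80181.5 ≈ 210900 US pt.

210900 US pints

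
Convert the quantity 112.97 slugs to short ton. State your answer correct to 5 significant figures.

1.8174 short tons

1 slug = 0.01608702 short ton.
So 112.97 × 0.01608702 ≈ 1.8174 short ton.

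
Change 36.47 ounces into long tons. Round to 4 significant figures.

1 ounce = 2.79018 × 10^-5 long ton.
36.47 × 2.79018 × 10^-5 ≈ 0.001018 long ton.

0.001018 long ton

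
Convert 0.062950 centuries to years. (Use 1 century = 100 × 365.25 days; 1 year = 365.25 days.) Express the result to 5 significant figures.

1 century = 100.000 yr.
Then 0.062950 × 100.000 ≈ 6.2950 yr.

6.2950 yr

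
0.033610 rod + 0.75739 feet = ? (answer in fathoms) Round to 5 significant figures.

0.21866 fathom

0.033610 rod = 0.0924275 fathom and 0.75739 ft = 0.126232 fathom.
0.0924275 + 0.126232 ≈ 0.21866 fathom.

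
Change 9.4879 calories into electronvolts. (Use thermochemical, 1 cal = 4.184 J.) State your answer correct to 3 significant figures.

1 cal = 2.61145 × 10^19 eV.
Thus 9.4879 × 2.61145 × 10^19 ≈ 2.48 × 10^20 eV.

2.48 × 10^20 eV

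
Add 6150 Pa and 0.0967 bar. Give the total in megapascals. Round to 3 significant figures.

0.0158 MPa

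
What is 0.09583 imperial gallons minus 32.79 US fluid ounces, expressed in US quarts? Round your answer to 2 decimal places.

-0.56 US quarts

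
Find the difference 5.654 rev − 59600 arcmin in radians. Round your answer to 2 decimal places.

5.654 rev = 35.5251 rad and 59600 arcmin = 17.3369 rad.
35.5251 − 17.3369 ≈ 18.19 rad.

18.19 radians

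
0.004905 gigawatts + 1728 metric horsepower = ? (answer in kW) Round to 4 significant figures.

0.004905 GW = 4905.00 kW and 1728 PS = 1270.94 kW.
4905.00 + 1270.94 ≈ 6176 kW.

6176 kilowatts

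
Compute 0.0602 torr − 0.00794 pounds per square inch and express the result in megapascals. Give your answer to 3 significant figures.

-4.67 × 10^-5 megapascals

0.0602 torr = 8.02601 × 10^-6 MPa and 0.00794 psi = 5.47444 × 10^-5 MPa.
8.02601 × 10^-6 − 5.47444 × 10^-5 ≈ -4.67 × 10^-5 MPa.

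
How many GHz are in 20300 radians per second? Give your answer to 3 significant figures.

1 rad/s = 1.59155 × 10^-10 gigahertz.
20300 × 1.59155 × 10^-10 ≈ 3.23 × 10^-6 GHz.

3.23 × 10^-6 gigahertz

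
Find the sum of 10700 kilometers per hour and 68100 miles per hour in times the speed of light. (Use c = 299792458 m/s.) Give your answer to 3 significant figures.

10700 km/h = 9.91427 × 10^-6 c and 68100 mph = 0.000101548 c.
9.91427 × 10^-6 + 0.000101548 ≈ 0.000111 c.

0.000111 times the speed of light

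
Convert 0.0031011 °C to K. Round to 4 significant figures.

273.2 kelvins

K = °C + 273.15.
Applying the formula gives 273.2 K.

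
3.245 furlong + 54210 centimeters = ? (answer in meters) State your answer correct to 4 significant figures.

1195 meters

3.245 furlong = 652.790 m and 54210 cm = 542.100 m.
652.790 + 542.100 ≈ 1195 m.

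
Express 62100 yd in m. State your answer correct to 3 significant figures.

1 yd = 0.914400 m.
So 62100 × 0.914400 ≈ 56800 m.

56800 m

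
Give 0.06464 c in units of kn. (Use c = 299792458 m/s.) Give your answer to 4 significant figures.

3.767 × 10^7 kn

1 c = 5.82750 × 10^8 knots.
Thus 0.06464 × 5.82750 × 10^8 ≈ 3.767 × 10^7 kn.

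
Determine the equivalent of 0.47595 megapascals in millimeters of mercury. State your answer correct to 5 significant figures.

1 megapascal = 7500.62 mmHg.
So 0.47595 × 7500.62 ≈ 3569.9 mmHg.

3569.9 mmHg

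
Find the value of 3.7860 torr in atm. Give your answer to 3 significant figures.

0.00498 atmospheres

1 torr = 0.00131579 atmospheres.
3.7860 × 0.00131579 ≈ 0.00498 atm.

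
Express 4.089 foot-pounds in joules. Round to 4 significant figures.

1 foot-pound = 1.35582 joules.
So 4.089 × 1.35582 ≈ 5.544 J.

5.544 J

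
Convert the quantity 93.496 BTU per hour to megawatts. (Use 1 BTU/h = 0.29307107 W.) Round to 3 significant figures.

2.74e-5 megawatts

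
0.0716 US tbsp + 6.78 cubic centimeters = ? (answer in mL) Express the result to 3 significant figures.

0.0716 US tbsp = 1.05873 mL and 6.78 cm³ = 6.78000 mL.
1.05873 + 6.78000 ≈ 7.84 mL.

7.84 mL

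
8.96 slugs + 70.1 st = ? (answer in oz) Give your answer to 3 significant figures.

20300 ounces

8.96 slug = 4612.47 oz and 70.1 st = 15702.4 oz.
4612.47 + 15702.4 ≈ 20300 oz.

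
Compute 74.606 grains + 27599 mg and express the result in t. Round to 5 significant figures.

3.2433 × 10^-5 t

74.606 gr = 4.83439 × 10^-6 t and 27599 mg = 2.75990 × 10^-5 t.
4.83439 × 10^-6 + 2.75990 × 10^-5 ≈ 3.2433 × 10^-5 t.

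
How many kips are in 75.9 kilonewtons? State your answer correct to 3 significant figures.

17.1 kip

1 kN = 0.224809 kip.
So 75.9 × 0.224809 ≈ 17.1 kip.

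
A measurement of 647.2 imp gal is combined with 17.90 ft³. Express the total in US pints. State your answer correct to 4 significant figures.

7289 US pt

647.2 imp gal = 6218.04 US pt and 17.90 ft³ = 1071.21 US pt.
6218.04 + 1071.21 ≈ 7289 US pt.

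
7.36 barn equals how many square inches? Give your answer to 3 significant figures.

1.14e-24 square inches

1 barn = 1.55000e-25 square inches.
7.36 × 1.55000e-25 ≈ 1.14e-24 in².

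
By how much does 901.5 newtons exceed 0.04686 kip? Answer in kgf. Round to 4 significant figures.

901.5 N = 91.9274 kgf and 0.04686 kip = 21.2553 kgf.
91.9274 − 21.2553 ≈ 70.67 kgf.

70.67 kilograms-force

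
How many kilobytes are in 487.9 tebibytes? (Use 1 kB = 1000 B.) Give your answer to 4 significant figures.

1 tebibyte = 1.09951e+9 kilobytes.
Then 487.9 × 1.09951e+9 ≈ 5.365e+11 kB.

5.365e+11 kB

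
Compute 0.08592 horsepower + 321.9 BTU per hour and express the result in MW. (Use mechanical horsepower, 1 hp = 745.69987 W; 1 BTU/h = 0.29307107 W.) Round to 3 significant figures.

0.08592 hp = 6.40705 × 10^-5 MW and 321.9 BTU/h = 9.43396 × 10^-5 MW.
6.40705 × 10^-5 + 9.43396 × 10^-5 ≈ 0.000158 MW.

0.000158 megawatts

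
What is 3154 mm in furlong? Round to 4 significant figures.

0.01568 furlongs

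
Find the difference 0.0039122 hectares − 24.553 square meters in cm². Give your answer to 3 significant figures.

0.0039122 ha = 391220 cm² and 24.553 m² = 245530 cm².
391220 − 245530 ≈ 146000 cm².

146000 cm²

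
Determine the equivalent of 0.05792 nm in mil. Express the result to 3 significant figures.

2.28e-6 mil

1 nanometer = 3.93701e-5 mil.
So 0.05792 × 3.93701e-5 ≈ 2.28e-6 mil.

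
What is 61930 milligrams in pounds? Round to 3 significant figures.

0.137 lb

1 mg = 2.20462e-6 lb.
Then 61930 × 2.20462e-6 ≈ 0.137 lb.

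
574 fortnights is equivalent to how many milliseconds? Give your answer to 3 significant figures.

1 fortnight = 1.20960e+9 ms.
Thus 574 × 1.20960e+9 ≈ 6.94e+11 ms.

6.94e+11 ms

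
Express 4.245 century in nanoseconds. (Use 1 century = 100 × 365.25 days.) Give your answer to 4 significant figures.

1 century = 3.15576 × 10^18 nanoseconds.
4.245 × 3.15576 × 10^18 ≈ 1.340 × 10^19 ns.

1.340 × 10^19 ns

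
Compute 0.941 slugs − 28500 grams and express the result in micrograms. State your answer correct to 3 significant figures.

-1.48e+10 μg

0.941 slug = 1.37329e+10 μg and 28500 g = 2.85000e+10 μg.
1.37329e+10 − 2.85000e+10 ≈ -1.48e+10 μg.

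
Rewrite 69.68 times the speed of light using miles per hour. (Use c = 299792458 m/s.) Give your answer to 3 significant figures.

4.67 × 10^10 mph

1 c = 6.70617 × 10^8 mph.
Then 69.68 × 6.70617 × 10^8 ≈ 4.67 × 10^10 mph.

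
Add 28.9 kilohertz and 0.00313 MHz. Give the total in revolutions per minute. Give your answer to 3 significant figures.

1.92e+6 rpm

28.9 kHz = 1.73400e+6 rpm and 0.00313 MHz = 187800 rpm.
1.73400e+6 + 187800 ≈ 1.92e+6 rpm.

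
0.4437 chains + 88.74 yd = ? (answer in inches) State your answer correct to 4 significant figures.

3546 in

0.4437 chain = 351.410 in and 88.74 yd = 3194.64 in.
351.410 + 3194.64 ≈ 3546 in.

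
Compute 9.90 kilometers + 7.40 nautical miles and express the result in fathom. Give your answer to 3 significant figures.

12900 fathom

9.90 km = 5413.39 fathom and 7.40 nmi = 7493.88 fathom.
5413.39 + 7493.88 ≈ 12900 fathom.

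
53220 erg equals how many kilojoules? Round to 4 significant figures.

5.322 × 10^-6 kJ

1 erg = 1.00000 × 10^-10 kilojoules.
Thus 53220 × 1.00000 × 10^-10 ≈ 5.322 × 10^-6 kJ.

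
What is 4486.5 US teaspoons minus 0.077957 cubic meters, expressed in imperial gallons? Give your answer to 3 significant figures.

-12.3 imp gal

4486.5 US tsp = 4.86431 imp gal and 0.077957 m³ = 17.1481 imp gal.
4.86431 − 17.1481 ≈ -12.3 imp gal.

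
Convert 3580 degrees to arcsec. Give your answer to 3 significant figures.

1.29e+7 arcsec

1 ° = 3600.00 arcsec.
Then 3580 × 3600.00 ≈ 1.29e+7 arcsec.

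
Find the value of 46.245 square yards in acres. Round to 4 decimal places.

1 square yard = 0.000206612 acres.
Thus 46.245 × 0.000206612 ≈ 0.0096 acre.

0.0096 acres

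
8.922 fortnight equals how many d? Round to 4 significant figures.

1 fortnight = 14.0000 days.
So 8.922 × 14.0000 ≈ 124.9 d.

124.9 days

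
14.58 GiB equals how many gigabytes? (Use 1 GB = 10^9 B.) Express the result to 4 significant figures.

1 GiB = 1.07374 GB.
So 14.58 × 1.07374 ≈ 15.66 GB.

15.66 GB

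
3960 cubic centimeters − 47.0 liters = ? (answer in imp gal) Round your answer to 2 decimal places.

3960 cm³ = 0.871078 imp gal and 47.0 L = 10.3386 imp gal.
0.871078 − 10.3386 ≈ -9.47 imp gal.

-9.47 imperial gallons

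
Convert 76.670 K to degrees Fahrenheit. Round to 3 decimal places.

K = (°F + 459.67) × 5/9.
Applying the formula gives -321.664 °F.

-321.664 °F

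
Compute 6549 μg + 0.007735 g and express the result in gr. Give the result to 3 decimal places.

0.220 grains

6549 μg = 0.101067 gr and 0.007735 g = 0.119369 gr.
0.101067 + 0.119369 ≈ 0.220 gr.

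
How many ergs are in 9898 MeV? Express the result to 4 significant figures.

0.01586 erg

1 MeV = 1.60218 × 10^-6 erg.
9898 × 1.60218 × 10^-6 ≈ 0.01586 erg.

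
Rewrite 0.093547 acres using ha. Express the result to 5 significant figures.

1 acre = 0.404686 hectares.
Then 0.093547 × 0.404686 ≈ 0.037857 ha.

0.037857 ha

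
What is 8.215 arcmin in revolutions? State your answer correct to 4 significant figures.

1 arcmin = 4.62963 × 10^-5 rev.
8.215 × 4.62963 × 10^-5 ≈ 0.0003803 rev.

0.0003803 rev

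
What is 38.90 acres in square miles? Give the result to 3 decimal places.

1 acre = 0.00156250 mi².
Then 38.90 × 0.00156250 ≈ 0.061 mi².

0.061 square miles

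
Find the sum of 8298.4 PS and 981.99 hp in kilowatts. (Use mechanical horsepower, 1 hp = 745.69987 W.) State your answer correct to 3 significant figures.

6840 kilowatts

8298.4 PS = 6103.46 kW and 981.99 hp = 732.270 kW.
6103.46 + 732.270 ≈ 6840 kW.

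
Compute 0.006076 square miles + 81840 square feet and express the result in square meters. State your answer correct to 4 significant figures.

0.006076 mi² = 15736.8 m² and 81840 ft² = 7603.18 m².
15736.8 + 7603.18 ≈ 23340 m².

23340 m²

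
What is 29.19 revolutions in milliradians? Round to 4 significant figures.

183400 milliradians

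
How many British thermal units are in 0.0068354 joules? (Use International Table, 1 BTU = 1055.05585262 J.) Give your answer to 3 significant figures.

6.48 × 10^-6 BTU

1 joule = 0.000947817 BTU.
So 0.0068354 × 0.000947817 ≈ 6.48 × 10^-6 BTU.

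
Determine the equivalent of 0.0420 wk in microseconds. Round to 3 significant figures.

2.54e+10 μs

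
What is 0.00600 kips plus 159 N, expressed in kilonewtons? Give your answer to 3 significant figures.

0.00600 kip = 0.0266893 kN and 159 N = 0.159000 kN.
0.0266893 + 0.159000 ≈ 0.186 kN.

0.186 kN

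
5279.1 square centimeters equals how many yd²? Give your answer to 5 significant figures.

0.63138 square yards

1 square centimeter = 0.000119599 square yards.
So 5279.1 × 0.000119599 ≈ 0.63138 yd².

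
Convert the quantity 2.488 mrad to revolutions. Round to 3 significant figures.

1 mrad = 0.000159155 rev.
So 2.488 × 0.000159155 ≈ 0.000396 rev.

0.000396 revolutions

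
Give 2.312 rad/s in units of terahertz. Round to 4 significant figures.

3.680e-13 terahertz

1 radian per second = 1.59155e-13 terahertz.
Thus 2.312 × 1.59155e-13 ≈ 3.680e-13 THz.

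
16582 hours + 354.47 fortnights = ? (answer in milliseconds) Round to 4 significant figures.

16582 h = 5.96952e+10 ms and 354.47 fortnight = 4.28767e+11 ms.
5.96952e+10 + 4.28767e+11 ≈ 4.885e+11 ms.

4.885e+11 milliseconds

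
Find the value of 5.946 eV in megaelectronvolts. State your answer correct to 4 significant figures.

5.946e-6 MeV

1 electronvolt = 1.00000e-6 megaelectronvolts.
Then 5.946 × 1.00000e-6 ≈ 5.946e-6 MeV.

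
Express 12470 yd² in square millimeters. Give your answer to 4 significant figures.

1.043e+10 square millimeters

1 square yard = 836127 mm².
Then 12470 × 836127 ≈ 1.043e+10 mm².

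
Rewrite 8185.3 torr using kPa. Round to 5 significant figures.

1 torr = 0.133322 kilopascals.
Thus 8185.3 × 0.133322 ≈ 1091.3 kPa.

1091.3 kPa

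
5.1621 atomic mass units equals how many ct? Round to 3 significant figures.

4.29 × 10^-23 ct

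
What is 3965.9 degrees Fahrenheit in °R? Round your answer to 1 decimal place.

4425.6 °R

°R = °F + 459.67.
Applying the formula gives 4425.6 °R.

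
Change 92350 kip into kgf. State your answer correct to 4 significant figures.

1 kip = 453.592 kgf.
So 92350 × 453.592 ≈ 4.189 × 10^7 kgf.

4.189 × 10^7 kilograms-force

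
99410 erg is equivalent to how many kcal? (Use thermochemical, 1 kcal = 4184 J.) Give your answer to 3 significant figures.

2.38 × 10^-6 kilocalories

1 erg = 2.39006 × 10^-11 kcal.
Then 99410 × 2.39006 × 10^-11 ≈ 2.38 × 10^-6 kcal.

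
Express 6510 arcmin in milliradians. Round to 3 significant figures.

1890 mrad

1 arcmin = 0.290888 milliradians.
So 6510 × 0.290888 ≈ 1890 mrad.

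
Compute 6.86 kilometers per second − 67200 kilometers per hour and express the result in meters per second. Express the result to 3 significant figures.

6.86 km/s = 6860.00 m/s and 67200 km/h = 18666.7 m/s.
6860.00 − 18666.7 ≈ -11800 m/s.

-11800 m/s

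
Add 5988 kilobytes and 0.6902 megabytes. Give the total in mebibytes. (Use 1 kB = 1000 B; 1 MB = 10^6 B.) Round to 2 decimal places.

6.37 MiB

5988 kB = 5.71060 MiB and 0.6902 MB = 0.658226 MiB.
5.71060 + 0.658226 ≈ 6.37 MiB.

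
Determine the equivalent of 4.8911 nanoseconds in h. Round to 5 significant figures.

1.3586 × 10^-12 hours

1 nanosecond = 2.77778 × 10^-13 h.
Then 4.8911 × 2.77778 × 10^-13 ≈ 1.3586 × 10^-12 h.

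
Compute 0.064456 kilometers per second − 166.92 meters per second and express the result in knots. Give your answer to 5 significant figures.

-199.17 kn

0.064456 km/s = 125.2924 kn and 166.92 m/s = 324.4665 kn.
125.2924 − 324.4665 ≈ -199.17 kn.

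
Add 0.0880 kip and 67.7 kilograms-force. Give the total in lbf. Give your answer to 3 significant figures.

0.0880 kip = 88.0000 lbf and 67.7 kgf = 149.253 lbf.
88.0000 + 149.253 ≈ 237 lbf.

237 lbf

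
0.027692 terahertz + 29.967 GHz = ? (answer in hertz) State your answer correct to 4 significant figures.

0.027692 THz = 2.76920e+10 Hz and 29.967 GHz = 2.99670e+10 Hz.
2.76920e+10 + 2.99670e+10 ≈ 5.766e+10 Hz.

5.766e+10 hertz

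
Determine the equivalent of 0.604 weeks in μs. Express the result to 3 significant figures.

3.65 × 10^11 μs

1 week = 6.04800 × 10^11 μs.
0.604 × 6.04800 × 10^11 ≈ 3.65 × 10^11 μs.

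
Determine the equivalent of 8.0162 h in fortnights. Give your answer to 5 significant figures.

1 h = 0.00297619 fortnight.
Then 8.0162 × 0.00297619 ≈ 0.023858 fortnight.

0.023858 fortnight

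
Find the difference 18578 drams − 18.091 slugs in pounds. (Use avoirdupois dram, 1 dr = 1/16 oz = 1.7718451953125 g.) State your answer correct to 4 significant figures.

18578 dr = 72.5703 lb and 18.091 slug = 582.061 lb.
72.5703 − 582.061 ≈ -509.5 lb.

-509.5 lb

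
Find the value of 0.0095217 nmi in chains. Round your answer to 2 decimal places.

1 nmi = 92.0624 chains.
0.0095217 × 92.0624 ≈ 0.88 chain.

0.88 chains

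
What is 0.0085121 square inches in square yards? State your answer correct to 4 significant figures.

6.568e-6 square yards

1 in² = 0.000771605 square yards.
Then 0.0085121 × 0.000771605 ≈ 6.568e-6 yd².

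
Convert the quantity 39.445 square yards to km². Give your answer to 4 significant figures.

3.298 × 10^-5 square kilometers

1 square yard = 8.36127 × 10^-7 km².
39.445 × 8.36127 × 10^-7 ≈ 3.298 × 10^-5 km².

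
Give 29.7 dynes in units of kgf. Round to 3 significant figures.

1 dyn = 1.01972e-6 kgf.
Then 29.7 × 1.01972e-6 ≈ 3.03e-5 kgf.

3.03e-5 kgf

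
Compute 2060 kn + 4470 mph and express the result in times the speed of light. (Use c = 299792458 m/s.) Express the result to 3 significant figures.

1.02e-5 c

2060 kn = 3.53496e-6 c and 4470 mph = 6.66551e-6 c.
3.53496e-6 + 6.66551e-6 ≈ 1.02e-5 c.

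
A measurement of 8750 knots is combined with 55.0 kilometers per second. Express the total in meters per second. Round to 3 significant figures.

8750 kn = 4501.39 m/s and 55.0 km/s = 55000.0 m/s.
4501.39 + 55000.0 ≈ 59500 m/s.

59500 meters per second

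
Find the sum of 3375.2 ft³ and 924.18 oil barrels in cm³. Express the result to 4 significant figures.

2.425e+8 cubic centimeters

3375.2 ft³ = 9.55750e+7 cm³ and 924.18 bbl = 1.46933e+8 cm³.
9.55750e+7 + 1.46933e+8 ≈ 2.425e+8 cm³.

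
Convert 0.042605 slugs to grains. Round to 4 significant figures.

1 slug = 225218 grains.
So 0.042605 × 225218 ≈ 9595 gr.

9595 gr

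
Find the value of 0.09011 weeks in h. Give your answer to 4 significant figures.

15.14 h

1 week = 168.000 h.
0.09011 × 168.000 ≈ 15.14 h.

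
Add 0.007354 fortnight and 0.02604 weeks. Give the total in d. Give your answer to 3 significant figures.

0.285 d

0.007354 fortnight = 0.102956 d and 0.02604 wk = 0.182280 d.
0.102956 + 0.182280 ≈ 0.285 d.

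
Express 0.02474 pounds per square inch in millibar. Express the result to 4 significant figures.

1.706 mbar

1 pound per square inch = 68.9476 millibar.
Thus 0.02474 × 68.9476 ≈ 1.706 mbar.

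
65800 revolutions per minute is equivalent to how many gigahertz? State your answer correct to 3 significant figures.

1.10e-6 gigahertz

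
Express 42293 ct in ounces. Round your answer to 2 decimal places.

298.37 ounces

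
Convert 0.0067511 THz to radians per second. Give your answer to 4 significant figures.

4.242 × 10^10 rad/s

1 THz = 6.28319 × 10^12 rad/s.
0.0067511 × 6.28319 × 10^12 ≈ 4.242 × 10^10 rad/s.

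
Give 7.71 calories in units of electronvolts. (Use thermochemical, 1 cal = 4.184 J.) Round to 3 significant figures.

2.01e+20 eV

1 cal = 2.61145e+19 electronvolts.
7.71 × 2.61145e+19 ≈ 2.01e+20 eV.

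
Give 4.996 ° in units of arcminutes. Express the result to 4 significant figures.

299.8 arcminutes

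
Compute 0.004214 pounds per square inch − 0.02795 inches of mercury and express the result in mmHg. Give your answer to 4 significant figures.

-0.4920 millimeters of mercury

0.004214 psi = 0.217927 mmHg and 0.02795 inHg = 0.709930 mmHg.
0.217927 − 0.709930 ≈ -0.4920 mmHg.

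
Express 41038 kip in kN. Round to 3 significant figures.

183000 kN

1 kip = 4.44822 kN.
Thus 41038 × 4.44822 ≈ 183000 kN.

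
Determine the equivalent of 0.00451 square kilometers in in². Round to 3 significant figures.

6.99 × 10^6 in²

1 square kilometer = 1.55000 × 10^9 in².
So 0.00451 × 1.55000 × 10^9 ≈ 6.99 × 10^6 in².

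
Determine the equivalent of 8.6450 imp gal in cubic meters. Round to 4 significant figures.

0.03930 cubic meters

1 imperial gallon = 0.00454609 m³.
Thus 8.6450 × 0.00454609 ≈ 0.03930 m³.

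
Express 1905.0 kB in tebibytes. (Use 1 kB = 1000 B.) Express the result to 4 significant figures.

1.733 × 10^-6 tebibytes

1 kB = 9.09495 × 10^-10 tebibytes.
Thus 1905.0 × 9.09495 × 10^-10 ≈ 1.733 × 10^-6 TiB.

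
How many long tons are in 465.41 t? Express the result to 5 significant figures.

1 t = 0.984207 long tons.
465.41 × 0.984207 ≈ 458.06 long ton.

458.06 long ton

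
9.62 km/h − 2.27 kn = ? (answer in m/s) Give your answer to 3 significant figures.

1.50 m/s

9.62 km/h = 2.67222 m/s and 2.27 kn = 1.16779 m/s.
2.67222 − 1.16779 ≈ 1.50 m/s.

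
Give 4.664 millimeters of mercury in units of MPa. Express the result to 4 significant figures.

1 millimeter of mercury = 0.000133322 MPa.
Thus 4.664 × 0.000133322 ≈ 0.0006218 MPa.

0.0006218 megapascals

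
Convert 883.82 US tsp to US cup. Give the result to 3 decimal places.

1 US tsp = 0.0208333 US cup.
883.82 × 0.0208333 ≈ 18.413 US cup.

18.413 US cup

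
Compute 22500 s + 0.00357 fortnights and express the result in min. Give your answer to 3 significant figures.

22500 s = 375.000 min and 0.00357 fortnight = 71.9712 min.
375.000 + 71.9712 ≈ 447 min.

447 min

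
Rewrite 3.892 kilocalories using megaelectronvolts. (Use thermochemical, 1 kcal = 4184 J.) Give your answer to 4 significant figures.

1.016 × 10^17 MeV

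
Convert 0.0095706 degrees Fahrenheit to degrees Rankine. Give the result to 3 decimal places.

459.680 °R

°R = °F + 459.67.
Applying the formula gives 459.680 °R.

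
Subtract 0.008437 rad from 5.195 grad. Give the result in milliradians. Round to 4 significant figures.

73.17 mrad

5.195 grad = 81.6029 mrad and 0.008437 rad = 8.43700 mrad.
81.6029 − 8.43700 ≈ 73.17 mrad.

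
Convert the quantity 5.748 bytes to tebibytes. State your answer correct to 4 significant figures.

1 B = 9.09495 × 10^-13 TiB.
Thus 5.748 × 9.09495 × 10^-13 ≈ 5.228 × 10^-12 TiB.

5.228 × 10^-12 TiB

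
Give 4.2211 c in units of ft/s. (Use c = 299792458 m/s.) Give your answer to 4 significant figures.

1 c = 9.83571e+8 ft/s.
So 4.2211 × 9.83571e+8 ≈ 4.152e+9 ft/s.

4.152e+9 ft/s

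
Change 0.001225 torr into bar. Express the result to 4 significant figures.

1.633e-6 bar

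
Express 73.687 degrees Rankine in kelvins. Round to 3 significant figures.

°R = K × 9/5.
Applying the formula gives 40.9 K.

40.9 K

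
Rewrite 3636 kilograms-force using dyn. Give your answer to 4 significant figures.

3.566 × 10^9 dyn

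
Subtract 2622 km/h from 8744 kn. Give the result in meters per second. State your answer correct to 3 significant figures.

3770 m/s

8744 kn = 4498.30 m/s and 2622 km/h = 728.333 m/s.
4498.30 − 728.333 ≈ 3770 m/s.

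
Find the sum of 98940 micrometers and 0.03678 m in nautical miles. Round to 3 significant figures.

7.33 × 10^-5 nmi

98940 μm = 5.34233 × 10^-5 nmi and 0.03678 m = 1.98596 × 10^-5 nmi.
5.34233 × 10^-5 + 1.98596 × 10^-5 ≈ 7.33 × 10^-5 nmi.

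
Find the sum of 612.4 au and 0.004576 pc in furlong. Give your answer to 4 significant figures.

612.4 au = 4.55409e+11 furlong and 0.004576 pc = 7.01904e+11 furlong.
4.55409e+11 + 7.01904e+11 ≈ 1.157e+12 furlong.

1.157e+12 furlongs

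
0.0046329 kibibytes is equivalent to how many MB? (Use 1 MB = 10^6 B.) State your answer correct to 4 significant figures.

1 kibibyte = 0.00102400 MB.
Then 0.0046329 × 0.00102400 ≈ 4.744 × 10^-6 MB.

4.744 × 10^-6 MB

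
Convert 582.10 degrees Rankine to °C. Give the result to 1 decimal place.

°R = (°C + 273.15) × 9/5.
Applying the formula gives 50.2 °C.

50.2 degrees Celsius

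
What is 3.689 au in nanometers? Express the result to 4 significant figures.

5.519e+20 nm

1 au = 1.49598e+20 nm.
Then 3.689 × 1.49598e+20 ≈ 5.519e+20 nm.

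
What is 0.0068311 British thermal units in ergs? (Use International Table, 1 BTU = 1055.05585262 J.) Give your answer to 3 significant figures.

1 British thermal unit = 1.05506e+10 erg.
Then 0.0068311 × 1.05506e+10 ≈ 7.21e+7 erg.

7.21e+7 ergs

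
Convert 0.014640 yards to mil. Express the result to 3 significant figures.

1 yd = 36000.0 mil.
So 0.014640 × 36000.0 ≈ 527 mil.

527 mil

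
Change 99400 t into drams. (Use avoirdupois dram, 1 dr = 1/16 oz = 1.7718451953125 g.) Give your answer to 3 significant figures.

5.61e+10 dr

1 metric ton = 564383 drams.
Thus 99400 × 564383 ≈ 5.61e+10 dr.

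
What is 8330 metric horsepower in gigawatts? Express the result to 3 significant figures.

0.00613 GW

1 metric horsepower = 7.35499 × 10^-7 GW.
Then 8330 × 7.35499 × 10^-7 ≈ 0.00613 GW.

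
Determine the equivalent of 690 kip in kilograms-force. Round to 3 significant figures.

313000 kilograms-force

1 kip = 453.592 kgf.
So 690 × 453.592 ≈ 313000 kgf.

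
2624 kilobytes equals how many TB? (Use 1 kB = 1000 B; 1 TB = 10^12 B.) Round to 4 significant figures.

1 kilobyte = 1.00000e-9 TB.
So 2624 × 1.00000e-9 ≈ 2.624e-6 TB.

2.624e-6 TB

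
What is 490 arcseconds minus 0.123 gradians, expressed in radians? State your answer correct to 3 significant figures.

490 arcsec = 0.00237559 rad and 0.123 grad = 0.00193208 rad.
0.00237559 − 0.00193208 ≈ 0.000444 rad.

0.000444 radians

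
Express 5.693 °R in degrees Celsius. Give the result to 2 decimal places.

°R = (°C + 273.15) × 9/5.
Applying the formula gives -269.99 °C.

-269.99 °C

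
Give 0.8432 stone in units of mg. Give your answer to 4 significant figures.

5.355e+6 milligrams

1 st = 6.35029e+6 mg.
Thus 0.8432 × 6.35029e+6 ≈ 5.355e+6 mg.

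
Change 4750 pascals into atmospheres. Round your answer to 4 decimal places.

0.0469 atm

1 pascal = 9.86923e-6 atmospheres.
4750 × 9.86923e-6 ≈ 0.0469 atm.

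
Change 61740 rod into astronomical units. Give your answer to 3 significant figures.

1 rod = 3.36181e-11 au.
Thus 61740 × 3.36181e-11 ≈ 2.08e-6 au.

2.08e-6 astronomical units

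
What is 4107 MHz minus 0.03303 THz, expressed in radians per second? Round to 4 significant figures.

4107 MHz = 2.58050e+10 rad/s and 0.03303 THz = 2.07534e+11 rad/s.
2.58050e+10 − 2.07534e+11 ≈ -1.817e+11 rad/s.

-1.817e+11 rad/s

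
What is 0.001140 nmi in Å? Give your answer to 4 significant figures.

1 nmi = 1.85200 × 10^13 angstroms.
Thus 0.001140 × 1.85200 × 10^13 ≈ 2.111 × 10^10 Å.

2.111 × 10^10 Å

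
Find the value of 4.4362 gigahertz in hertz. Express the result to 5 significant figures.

1 gigahertz = 1.00000e+9 Hz.
4.4362 × 1.00000e+9 ≈ 4.4362e+9 Hz.

4.4362e+9 Hz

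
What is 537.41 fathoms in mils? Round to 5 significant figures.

3.8694 × 10^7 mils

1 fathom = 72000.0 mil.
So 537.41 × 72000.0 ≈ 3.8694 × 10^7 mil.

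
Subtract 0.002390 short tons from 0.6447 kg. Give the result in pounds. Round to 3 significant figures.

0.6447 kg = 1.42132 lb and 0.002390 short ton = 4.78000 lb.
1.42132 − 4.78000 ≈ -3.36 lb.

-3.36 pounds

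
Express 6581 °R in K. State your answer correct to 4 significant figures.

3656 K

°R = K × 9/5.
Applying the formula gives 3656 K.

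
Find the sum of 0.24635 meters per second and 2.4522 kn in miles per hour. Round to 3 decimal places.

3.373 mph

0.24635 m/s = 0.551069 mph and 2.4522 kn = 2.82194 mph.
0.551069 + 2.82194 ≈ 3.373 mph.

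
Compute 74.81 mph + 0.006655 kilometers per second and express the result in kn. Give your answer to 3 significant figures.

77.9 knots

74.81 mph = 65.0081 kn and 0.006655 km/s = 12.9363 kn.
65.0081 + 12.9363 ≈ 77.9 kn.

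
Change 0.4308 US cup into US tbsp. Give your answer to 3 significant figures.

1 US cup = 16.0000 US tbsp.
0.4308 × 16.0000 ≈ 6.89 US tbsp.

6.89 US tbsp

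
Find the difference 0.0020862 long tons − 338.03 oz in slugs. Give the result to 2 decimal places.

0.0020862 long ton = 0.145244 slug and 338.03 oz = 0.656643 slug.
0.145244 − 0.656643 ≈ -0.51 slug.

-0.51 slugs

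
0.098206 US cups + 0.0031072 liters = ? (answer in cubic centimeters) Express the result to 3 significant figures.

0.098206 US cup = 23.2344 cm³ and 0.0031072 L = 3.10720 cm³.
23.2344 + 3.10720 ≈ 26.3 cm³.

26.3 cm³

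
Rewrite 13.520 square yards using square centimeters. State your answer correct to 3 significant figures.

113000 cm²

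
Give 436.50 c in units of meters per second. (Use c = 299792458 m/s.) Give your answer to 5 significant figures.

1 c = 2.99792 × 10^8 meters per second.
Then 436.50 × 2.99792 × 10^8 ≈ 1.3086 × 10^11 m/s.

1.3086 × 10^11 meters per second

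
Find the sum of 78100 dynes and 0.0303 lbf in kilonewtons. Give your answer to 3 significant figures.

0.000916 kilonewtons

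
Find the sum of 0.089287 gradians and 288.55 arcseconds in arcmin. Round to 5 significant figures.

0.089287 grad = 4.82150 arcmin and 288.55 arcsec = 4.80917 arcmin.
4.82150 + 4.80917 ≈ 9.6307 arcmin.

9.6307 arcmin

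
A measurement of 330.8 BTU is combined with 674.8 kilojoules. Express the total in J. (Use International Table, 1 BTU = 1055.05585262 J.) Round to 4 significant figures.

1.024e+6 J

330.8 BTU = 349012 J and 674.8 kJ = 674800 J.
349012 + 674800 ≈ 1.024e+6 J.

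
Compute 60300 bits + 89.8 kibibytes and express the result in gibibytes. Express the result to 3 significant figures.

60300 bit = 7.01984 × 10^-6 GiB and 89.8 KiB = 8.56400 × 10^-5 GiB.
7.01984 × 10^-6 + 8.56400 × 10^-5 ≈ 9.27 × 10^-5 GiB.

9.27 × 10^-5 GiB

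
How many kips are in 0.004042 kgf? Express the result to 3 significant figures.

1 kgf = 0.00220462 kip.
Then 0.004042 × 0.00220462 ≈ 8.91 × 10^-6 kip.

8.91 × 10^-6 kips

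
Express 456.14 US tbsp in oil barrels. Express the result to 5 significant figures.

0.042424 oil barrels

1 US tablespoon = 9.30060 × 10^-5 bbl.
456.14 × 9.30060 × 10^-5 ≈ 0.042424 bbl.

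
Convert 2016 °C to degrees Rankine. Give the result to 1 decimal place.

°R = (°C + 273.15) × 9/5.
Applying the formula gives 4120.5 °R.

4120.5 degrees Rankine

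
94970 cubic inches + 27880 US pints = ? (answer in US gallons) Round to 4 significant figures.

3896 US gallons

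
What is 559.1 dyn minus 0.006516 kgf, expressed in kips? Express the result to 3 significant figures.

-1.31e-5 kip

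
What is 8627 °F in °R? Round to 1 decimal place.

9086.7 °R

°R = °F + 459.67.
Applying the formula gives 9086.7 °R.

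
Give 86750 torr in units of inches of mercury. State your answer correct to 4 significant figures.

1 torr = 0.0393701 inHg.
Thus 86750 × 0.0393701 ≈ 3415 inHg.

3415 inHg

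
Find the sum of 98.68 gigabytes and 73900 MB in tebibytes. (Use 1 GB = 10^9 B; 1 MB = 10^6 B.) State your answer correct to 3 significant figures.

98.68 GB = 0.0897489 TiB and 73900 MB = 0.0672117 TiB.
0.0897489 + 0.0672117 ≈ 0.157 TiB.

0.157 tebibytes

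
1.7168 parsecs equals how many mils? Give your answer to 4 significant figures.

1 pc = 1.21483 × 10^21 mils.
So 1.7168 × 1.21483 × 10^21 ≈ 2.086 × 10^21 mil.

2.086 × 10^21 mils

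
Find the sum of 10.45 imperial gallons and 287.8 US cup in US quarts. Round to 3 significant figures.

10.45 imp gal = 50.1997 US qt and 287.8 US cup = 71.9500 US qt.
50.1997 + 71.9500 ≈ 122 US qt.

122 US qt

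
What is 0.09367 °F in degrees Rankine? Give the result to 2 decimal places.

459.76 °R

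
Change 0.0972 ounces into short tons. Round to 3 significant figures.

3.04e-6 short tons

1 ounce = 3.12500e-5 short tons.
0.0972 × 3.12500e-5 ≈ 3.04e-6 short ton.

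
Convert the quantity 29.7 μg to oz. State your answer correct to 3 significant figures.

1 microgram = 3.52740e-8 ounces.
Then 29.7 × 3.52740e-8 ≈ 1.05e-6 oz.

1.05e-6 oz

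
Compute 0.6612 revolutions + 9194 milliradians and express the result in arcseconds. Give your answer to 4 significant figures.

2.753e+6 arcseconds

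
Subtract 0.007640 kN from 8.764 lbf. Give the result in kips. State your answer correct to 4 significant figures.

8.764 lbf = 0.00876400 kip and 0.007640 kN = 0.00171754 kip.
0.00876400 − 0.00171754 ≈ 0.007046 kip.

0.007046 kips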